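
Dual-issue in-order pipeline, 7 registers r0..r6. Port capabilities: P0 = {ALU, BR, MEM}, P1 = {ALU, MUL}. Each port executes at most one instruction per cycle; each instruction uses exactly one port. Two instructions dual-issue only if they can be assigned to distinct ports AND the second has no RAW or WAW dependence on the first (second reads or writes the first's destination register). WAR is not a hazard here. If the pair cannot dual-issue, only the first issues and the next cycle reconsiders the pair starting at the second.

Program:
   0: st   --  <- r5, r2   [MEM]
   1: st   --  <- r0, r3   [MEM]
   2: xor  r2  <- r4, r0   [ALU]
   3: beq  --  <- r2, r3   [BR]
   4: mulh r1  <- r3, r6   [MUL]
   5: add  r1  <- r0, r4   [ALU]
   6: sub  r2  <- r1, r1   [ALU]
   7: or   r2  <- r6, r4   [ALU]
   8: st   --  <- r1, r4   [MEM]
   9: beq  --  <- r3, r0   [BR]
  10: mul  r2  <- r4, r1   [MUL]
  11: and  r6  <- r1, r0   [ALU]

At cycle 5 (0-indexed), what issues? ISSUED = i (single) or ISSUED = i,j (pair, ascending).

#0 head=0: st.MEM i0 no-port MEM/MEM
#1 head=1: st.MEM xor.ALU i1&i2 pair
#2 head=3: beq.BR mulh.MUL i3&i4 pair
#3 head=5: add.ALU i5 RAW r1
#4 head=6: sub.ALU i6 WAW r2
#5 head=7: or.ALU st.MEM i7&i8 pair
#6 head=9: beq.BR mul.MUL i9&i10 pair
#7 head=11: and.ALU i11 tail

ISSUED = 7,8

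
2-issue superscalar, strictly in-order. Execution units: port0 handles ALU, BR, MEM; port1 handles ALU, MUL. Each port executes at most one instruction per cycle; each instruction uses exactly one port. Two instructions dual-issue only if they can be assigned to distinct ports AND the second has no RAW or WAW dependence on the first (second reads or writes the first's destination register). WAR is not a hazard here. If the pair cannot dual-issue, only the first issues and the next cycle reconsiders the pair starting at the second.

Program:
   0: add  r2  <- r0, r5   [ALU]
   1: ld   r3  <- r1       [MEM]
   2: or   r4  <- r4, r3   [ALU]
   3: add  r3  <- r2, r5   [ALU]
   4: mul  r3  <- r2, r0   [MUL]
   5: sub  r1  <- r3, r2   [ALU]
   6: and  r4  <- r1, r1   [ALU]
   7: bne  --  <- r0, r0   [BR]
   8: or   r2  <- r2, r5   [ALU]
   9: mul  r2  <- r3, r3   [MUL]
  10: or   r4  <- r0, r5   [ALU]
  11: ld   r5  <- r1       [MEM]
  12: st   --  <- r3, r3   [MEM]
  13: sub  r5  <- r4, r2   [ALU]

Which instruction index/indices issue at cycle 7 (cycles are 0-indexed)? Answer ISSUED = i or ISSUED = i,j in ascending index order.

c0: i0/i1 add.ALU;ld.MEM  2-wide
c1: i2/i3 or.ALU;add.ALU  2-wide
c2: i4 mul.MUL  RAW r3
c3: i5 sub.ALU  RAW r1
c4: i6/i7 and.ALU;bne.BR  2-wide
c5: i8 or.ALU  WAW r2
c6: i9/i10 mul.MUL;or.ALU  2-wide
c7: i11 ld.MEM  no-port MEM/MEM
c8: i12/i13 st.MEM;sub.ALU  2-wide

ISSUED = 11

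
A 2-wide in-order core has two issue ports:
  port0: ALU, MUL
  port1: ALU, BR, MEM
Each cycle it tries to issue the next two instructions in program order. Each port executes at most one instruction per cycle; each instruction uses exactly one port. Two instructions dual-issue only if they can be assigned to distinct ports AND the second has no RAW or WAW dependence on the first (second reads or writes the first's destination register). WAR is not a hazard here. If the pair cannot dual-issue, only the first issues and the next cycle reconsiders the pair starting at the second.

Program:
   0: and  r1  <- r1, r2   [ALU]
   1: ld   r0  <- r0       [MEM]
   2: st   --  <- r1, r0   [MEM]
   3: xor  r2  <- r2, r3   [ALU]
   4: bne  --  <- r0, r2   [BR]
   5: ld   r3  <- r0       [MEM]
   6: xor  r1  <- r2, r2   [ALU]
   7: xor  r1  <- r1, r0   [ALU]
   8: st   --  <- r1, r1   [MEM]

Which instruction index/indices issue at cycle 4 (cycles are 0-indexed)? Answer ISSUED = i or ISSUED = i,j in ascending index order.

  cy0 -> i0/i1 (and.ALU ld.MEM) pair
  cy1 -> i2/i3 (st.MEM xor.ALU) pair
  cy2 -> i4 (bne.BR) no-port BR/MEM
  cy3 -> i5/i6 (ld.MEM xor.ALU) pair
  cy4 -> i7 (xor.ALU) RAW r1
  cy5 -> i8 (st.MEM) tail

ISSUED = 7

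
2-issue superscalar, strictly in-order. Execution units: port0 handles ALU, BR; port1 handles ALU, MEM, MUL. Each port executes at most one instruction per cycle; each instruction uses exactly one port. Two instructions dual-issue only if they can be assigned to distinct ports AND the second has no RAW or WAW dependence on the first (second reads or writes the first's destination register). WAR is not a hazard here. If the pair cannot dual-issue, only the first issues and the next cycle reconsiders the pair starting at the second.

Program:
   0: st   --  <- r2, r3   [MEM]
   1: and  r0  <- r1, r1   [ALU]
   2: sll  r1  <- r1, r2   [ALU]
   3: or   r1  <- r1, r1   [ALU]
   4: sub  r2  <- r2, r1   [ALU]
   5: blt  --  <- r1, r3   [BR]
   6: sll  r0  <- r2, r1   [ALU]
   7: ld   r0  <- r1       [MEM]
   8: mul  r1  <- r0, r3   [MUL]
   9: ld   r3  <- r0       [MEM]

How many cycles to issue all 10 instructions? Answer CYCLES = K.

t=0 i0&i1:st+and ; 2-wide
t=1 i2:sll ; RAW+WAW r1
t=2 i3:or ; RAW r1
t=3 i4&i5:sub+blt ; 2-wide
t=4 i6:sll ; WAW r0
t=5 i7:ld ; no-port MEM/MUL
t=6 i8:mul ; no-port MUL/MEM
t=7 i9:ld ; tail

CYCLES = 8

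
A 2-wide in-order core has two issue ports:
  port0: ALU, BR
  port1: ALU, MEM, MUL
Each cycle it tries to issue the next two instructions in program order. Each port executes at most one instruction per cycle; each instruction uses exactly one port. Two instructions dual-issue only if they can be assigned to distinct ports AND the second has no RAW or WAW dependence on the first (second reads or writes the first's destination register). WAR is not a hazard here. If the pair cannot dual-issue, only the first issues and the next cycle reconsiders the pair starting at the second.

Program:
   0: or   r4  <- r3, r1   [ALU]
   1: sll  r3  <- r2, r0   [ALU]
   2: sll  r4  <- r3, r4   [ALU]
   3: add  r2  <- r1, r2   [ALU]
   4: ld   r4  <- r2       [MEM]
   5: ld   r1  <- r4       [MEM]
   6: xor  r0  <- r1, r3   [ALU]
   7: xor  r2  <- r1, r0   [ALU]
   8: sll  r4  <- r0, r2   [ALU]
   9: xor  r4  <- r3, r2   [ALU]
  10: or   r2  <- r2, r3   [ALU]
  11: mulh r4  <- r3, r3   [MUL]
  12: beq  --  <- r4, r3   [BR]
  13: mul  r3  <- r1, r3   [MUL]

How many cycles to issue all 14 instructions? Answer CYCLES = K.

  cy0 -> i0&i1 (or.ALU/sll.ALU) pair
  cy1 -> i2&i3 (sll.ALU/add.ALU) pair
  cy2 -> i4 (ld.MEM) no-port MEM/MEM
  cy3 -> i5 (ld.MEM) RAW r1
  cy4 -> i6 (xor.ALU) RAW r0
  cy5 -> i7 (xor.ALU) RAW r2
  cy6 -> i8 (sll.ALU) WAW r4
  cy7 -> i9&i10 (xor.ALU/or.ALU) pair
  cy8 -> i11 (mulh.MUL) RAW r4
  cy9 -> i12&i13 (beq.BR/mul.MUL) pair

CYCLES = 10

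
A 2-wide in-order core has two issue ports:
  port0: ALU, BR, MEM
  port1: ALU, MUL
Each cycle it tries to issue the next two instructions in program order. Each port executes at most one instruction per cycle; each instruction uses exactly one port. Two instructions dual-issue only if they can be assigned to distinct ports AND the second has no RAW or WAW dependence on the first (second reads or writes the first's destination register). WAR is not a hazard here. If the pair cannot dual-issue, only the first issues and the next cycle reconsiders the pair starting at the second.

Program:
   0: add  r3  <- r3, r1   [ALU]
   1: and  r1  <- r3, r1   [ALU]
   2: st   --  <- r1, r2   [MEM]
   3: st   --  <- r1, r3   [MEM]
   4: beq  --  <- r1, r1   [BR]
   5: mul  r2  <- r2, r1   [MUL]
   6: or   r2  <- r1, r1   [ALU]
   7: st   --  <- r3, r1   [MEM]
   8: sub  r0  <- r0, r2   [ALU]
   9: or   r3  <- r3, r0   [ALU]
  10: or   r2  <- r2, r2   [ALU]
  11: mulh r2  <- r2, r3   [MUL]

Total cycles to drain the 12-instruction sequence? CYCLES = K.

c0: i0 add.ALU  RAW r3
c1: i1 and.ALU  RAW r1
c2: i2 st.MEM  no-port MEM/MEM
c3: i3 st.MEM  no-port MEM/BR
c4: i4+i5 beq.BR;mul.MUL  pair
c5: i6+i7 or.ALU;st.MEM  pair
c6: i8 sub.ALU  RAW r0
c7: i9+i10 or.ALU;or.ALU  pair
c8: i11 mulh.MUL  tail

CYCLES = 9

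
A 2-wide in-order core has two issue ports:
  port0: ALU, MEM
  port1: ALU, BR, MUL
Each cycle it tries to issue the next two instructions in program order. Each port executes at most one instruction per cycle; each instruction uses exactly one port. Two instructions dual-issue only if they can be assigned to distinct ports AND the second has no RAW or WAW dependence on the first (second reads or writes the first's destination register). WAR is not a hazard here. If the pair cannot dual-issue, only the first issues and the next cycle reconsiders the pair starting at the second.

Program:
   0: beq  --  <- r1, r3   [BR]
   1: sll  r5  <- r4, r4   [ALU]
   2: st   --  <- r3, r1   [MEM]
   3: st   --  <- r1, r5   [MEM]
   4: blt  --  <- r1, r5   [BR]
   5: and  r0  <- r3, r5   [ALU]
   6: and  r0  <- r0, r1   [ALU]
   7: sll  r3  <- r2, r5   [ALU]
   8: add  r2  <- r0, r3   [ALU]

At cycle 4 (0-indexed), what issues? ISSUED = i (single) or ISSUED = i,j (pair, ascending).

[0] i0+i1  beq sll  -- 2-wide
[1] i2  st  -- no-port MEM/MEM
[2] i3+i4  st blt  -- 2-wide
[3] i5  and  -- RAW+WAW r0
[4] i6+i7  and sll  -- 2-wide
[5] i8  add  -- tail

ISSUED = 6,7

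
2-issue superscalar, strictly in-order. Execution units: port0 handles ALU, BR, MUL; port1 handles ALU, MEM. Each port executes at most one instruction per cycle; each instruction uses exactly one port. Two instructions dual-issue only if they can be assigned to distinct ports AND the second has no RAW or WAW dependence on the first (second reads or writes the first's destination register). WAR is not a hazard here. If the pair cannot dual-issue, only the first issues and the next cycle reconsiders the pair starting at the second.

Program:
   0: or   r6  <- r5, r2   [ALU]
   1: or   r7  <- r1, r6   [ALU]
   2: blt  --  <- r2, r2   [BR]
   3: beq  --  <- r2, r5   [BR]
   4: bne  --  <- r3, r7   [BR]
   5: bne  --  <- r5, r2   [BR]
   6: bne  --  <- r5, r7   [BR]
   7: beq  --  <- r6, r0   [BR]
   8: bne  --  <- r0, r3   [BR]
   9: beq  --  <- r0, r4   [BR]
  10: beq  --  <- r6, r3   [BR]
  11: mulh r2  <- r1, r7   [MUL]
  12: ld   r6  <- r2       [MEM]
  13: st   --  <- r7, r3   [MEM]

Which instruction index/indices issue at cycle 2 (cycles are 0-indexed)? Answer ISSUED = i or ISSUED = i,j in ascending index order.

0. or.ALU @i0  | RAW r6
1. or.ALU blt.BR @i1&i2  | 2-wide
2. beq.BR @i3  | no-port BR/BR
3. bne.BR @i4  | no-port BR/BR
4. bne.BR @i5  | no-port BR/BR
5. bne.BR @i6  | no-port BR/BR
6. beq.BR @i7  | no-port BR/BR
7. bne.BR @i8  | no-port BR/BR
8. beq.BR @i9  | no-port BR/BR
9. beq.BR @i10  | no-port BR/MUL
10. mulh.MUL @i11  | RAW r2
11. ld.MEM @i12  | no-port MEM/MEM
12. st.MEM @i13  | tail

ISSUED = 3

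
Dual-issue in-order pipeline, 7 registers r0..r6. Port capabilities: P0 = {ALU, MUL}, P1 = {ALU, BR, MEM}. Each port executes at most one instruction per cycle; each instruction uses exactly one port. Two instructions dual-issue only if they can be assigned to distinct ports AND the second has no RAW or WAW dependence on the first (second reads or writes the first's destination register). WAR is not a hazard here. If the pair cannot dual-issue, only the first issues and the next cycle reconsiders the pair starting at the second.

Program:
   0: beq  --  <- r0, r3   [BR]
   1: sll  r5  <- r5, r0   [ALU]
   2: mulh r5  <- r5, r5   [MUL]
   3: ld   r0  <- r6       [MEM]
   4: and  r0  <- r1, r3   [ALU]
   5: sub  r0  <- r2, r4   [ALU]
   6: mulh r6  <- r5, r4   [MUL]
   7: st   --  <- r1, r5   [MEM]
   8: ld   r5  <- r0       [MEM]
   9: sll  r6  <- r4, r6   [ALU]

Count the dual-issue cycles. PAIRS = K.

PAIRS = 4

c0: i0,i1 beq.BR/sll.ALU  dual
c1: i2,i3 mulh.MUL/ld.MEM  dual
c2: i4 and.ALU  WAW r0
c3: i5,i6 sub.ALU/mulh.MUL  dual
c4: i7 st.MEM  no-port MEM/MEM
c5: i8,i9 ld.MEM/sll.ALU  dual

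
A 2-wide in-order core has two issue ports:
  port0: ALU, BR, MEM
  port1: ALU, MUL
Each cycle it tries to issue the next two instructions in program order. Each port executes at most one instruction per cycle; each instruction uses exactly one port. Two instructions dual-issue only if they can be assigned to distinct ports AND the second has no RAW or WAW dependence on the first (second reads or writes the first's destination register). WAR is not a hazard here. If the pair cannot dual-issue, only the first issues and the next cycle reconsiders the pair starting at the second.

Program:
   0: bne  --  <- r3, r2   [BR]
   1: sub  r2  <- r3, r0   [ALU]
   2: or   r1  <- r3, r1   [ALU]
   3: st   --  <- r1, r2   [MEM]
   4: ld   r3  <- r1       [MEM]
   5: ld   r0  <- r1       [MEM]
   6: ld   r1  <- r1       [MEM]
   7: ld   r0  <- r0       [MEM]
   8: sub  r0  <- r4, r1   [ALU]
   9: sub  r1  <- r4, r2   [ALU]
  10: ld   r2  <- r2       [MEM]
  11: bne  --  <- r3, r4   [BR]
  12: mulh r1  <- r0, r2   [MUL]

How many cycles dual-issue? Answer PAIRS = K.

c0: i0&i1 bne.BR/sub.ALU  pair
c1: i2 or.ALU  RAW r1
c2: i3 st.MEM  no-port MEM/MEM
c3: i4 ld.MEM  no-port MEM/MEM
c4: i5 ld.MEM  no-port MEM/MEM
c5: i6 ld.MEM  no-port MEM/MEM
c6: i7 ld.MEM  WAW r0
c7: i8&i9 sub.ALU/sub.ALU  pair
c8: i10 ld.MEM  no-port MEM/BR
c9: i11&i12 bne.BR/mulh.MUL  pair

PAIRS = 3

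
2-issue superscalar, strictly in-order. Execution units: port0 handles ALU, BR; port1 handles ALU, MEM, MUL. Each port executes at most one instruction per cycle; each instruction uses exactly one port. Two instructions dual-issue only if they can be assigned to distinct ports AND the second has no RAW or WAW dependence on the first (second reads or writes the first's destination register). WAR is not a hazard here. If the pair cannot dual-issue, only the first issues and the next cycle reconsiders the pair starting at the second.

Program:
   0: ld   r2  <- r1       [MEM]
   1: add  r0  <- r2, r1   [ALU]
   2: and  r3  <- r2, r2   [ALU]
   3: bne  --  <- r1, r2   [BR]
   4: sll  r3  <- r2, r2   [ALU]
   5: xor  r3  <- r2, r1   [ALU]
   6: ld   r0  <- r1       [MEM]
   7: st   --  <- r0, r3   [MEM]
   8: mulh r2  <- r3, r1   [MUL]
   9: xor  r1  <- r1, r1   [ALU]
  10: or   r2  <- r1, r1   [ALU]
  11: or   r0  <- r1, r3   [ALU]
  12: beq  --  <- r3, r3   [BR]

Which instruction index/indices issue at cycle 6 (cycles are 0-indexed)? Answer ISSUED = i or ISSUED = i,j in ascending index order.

ISSUED = 10,11

  cy0 -> i0 (ld.MEM) RAW r2
  cy1 -> i1/i2 (add.ALU+and.ALU) dual
  cy2 -> i3/i4 (bne.BR+sll.ALU) dual
  cy3 -> i5/i6 (xor.ALU+ld.MEM) dual
  cy4 -> i7 (st.MEM) no-port MEM/MUL
  cy5 -> i8/i9 (mulh.MUL+xor.ALU) dual
  cy6 -> i10/i11 (or.ALU+or.ALU) dual
  cy7 -> i12 (beq.BR) tail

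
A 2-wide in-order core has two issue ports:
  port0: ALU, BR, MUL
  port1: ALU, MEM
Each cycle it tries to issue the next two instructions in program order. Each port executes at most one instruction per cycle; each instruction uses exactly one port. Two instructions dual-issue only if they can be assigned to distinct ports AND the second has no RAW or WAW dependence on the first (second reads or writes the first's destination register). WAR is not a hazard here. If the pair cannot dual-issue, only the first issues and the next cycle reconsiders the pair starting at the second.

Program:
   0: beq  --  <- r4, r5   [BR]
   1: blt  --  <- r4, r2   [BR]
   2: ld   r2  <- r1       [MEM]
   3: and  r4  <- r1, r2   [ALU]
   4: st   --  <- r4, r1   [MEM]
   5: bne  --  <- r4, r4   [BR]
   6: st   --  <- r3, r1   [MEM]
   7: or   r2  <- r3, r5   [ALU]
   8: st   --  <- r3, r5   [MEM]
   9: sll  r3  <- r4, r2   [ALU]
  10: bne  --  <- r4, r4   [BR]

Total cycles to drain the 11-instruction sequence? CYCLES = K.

CYCLES = 7

c0: i0 beq  no-port BR/BR
c1: i1+i2 blt/ld  dual
c2: i3 and  RAW r4
c3: i4+i5 st/bne  dual
c4: i6+i7 st/or  dual
c5: i8+i9 st/sll  dual
c6: i10 bne  tail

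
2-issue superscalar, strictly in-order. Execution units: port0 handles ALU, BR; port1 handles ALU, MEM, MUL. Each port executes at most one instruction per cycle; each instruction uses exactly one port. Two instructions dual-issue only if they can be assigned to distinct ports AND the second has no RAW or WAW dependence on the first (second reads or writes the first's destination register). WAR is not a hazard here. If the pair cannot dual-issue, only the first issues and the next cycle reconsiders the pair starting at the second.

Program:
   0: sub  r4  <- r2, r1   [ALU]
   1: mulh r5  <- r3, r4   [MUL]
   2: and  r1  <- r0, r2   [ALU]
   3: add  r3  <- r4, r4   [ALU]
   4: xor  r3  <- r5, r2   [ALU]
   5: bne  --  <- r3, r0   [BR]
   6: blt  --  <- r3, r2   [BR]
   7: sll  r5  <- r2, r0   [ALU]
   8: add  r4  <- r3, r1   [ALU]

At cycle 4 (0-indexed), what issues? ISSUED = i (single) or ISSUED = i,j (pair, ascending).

c0: i0 sub  RAW r4
c1: i1,i2 mulh+and  dual
c2: i3 add  WAW r3
c3: i4 xor  RAW r3
c4: i5 bne  no-port BR/BR
c5: i6,i7 blt+sll  dual
c6: i8 add  tail

ISSUED = 5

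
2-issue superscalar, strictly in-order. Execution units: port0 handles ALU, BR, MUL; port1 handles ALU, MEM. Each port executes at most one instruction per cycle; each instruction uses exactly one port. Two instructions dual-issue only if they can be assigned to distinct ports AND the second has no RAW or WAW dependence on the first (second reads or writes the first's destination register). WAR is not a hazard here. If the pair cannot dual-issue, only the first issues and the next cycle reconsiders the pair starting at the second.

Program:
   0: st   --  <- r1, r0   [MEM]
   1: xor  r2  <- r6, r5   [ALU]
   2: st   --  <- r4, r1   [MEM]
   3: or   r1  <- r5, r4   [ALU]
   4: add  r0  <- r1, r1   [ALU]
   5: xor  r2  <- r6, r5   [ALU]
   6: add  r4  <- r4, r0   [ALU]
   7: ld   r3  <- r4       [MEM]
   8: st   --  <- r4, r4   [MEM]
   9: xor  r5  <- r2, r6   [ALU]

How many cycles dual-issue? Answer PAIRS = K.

  cy0 -> i0&i1 (st xor) pair
  cy1 -> i2&i3 (st or) pair
  cy2 -> i4&i5 (add xor) pair
  cy3 -> i6 (add) RAW r4
  cy4 -> i7 (ld) no-port MEM/MEM
  cy5 -> i8&i9 (st xor) pair

PAIRS = 4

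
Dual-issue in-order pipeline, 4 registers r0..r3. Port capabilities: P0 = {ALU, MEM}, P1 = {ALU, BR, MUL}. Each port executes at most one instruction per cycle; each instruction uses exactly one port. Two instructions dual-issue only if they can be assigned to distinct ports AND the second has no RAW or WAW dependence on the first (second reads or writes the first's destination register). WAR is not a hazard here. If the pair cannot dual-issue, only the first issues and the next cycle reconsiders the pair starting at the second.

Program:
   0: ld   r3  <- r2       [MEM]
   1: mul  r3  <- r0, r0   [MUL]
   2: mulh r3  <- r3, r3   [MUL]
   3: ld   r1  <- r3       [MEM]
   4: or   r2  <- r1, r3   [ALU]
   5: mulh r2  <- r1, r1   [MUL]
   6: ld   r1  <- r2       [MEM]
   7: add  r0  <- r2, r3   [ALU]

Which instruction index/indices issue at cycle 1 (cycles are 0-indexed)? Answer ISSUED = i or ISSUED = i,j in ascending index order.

#0 head=0: ld i0 WAW r3
#1 head=1: mul i1 no-port MUL/MUL
#2 head=2: mulh i2 RAW r3
#3 head=3: ld i3 RAW r1
#4 head=4: or i4 WAW r2
#5 head=5: mulh i5 RAW r2
#6 head=6: ld;add i6,i7 dual

ISSUED = 1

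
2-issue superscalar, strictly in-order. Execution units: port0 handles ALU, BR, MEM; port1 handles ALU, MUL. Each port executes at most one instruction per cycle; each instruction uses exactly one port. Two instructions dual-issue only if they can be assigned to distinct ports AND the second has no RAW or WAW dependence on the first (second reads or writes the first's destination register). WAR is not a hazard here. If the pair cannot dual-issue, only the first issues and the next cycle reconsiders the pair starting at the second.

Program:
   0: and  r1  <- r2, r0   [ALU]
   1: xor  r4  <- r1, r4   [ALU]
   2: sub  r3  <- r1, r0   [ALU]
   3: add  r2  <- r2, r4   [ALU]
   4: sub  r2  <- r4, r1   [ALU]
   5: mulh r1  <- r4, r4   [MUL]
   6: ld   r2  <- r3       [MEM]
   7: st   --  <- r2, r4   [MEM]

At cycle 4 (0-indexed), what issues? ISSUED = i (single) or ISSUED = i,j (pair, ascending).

ISSUED = 6

0. and @i0  | RAW r1
1. xor+sub @i1&i2  | 2-wide
2. add @i3  | WAW r2
3. sub+mulh @i4&i5  | 2-wide
4. ld @i6  | no-port MEM/MEM
5. st @i7  | tail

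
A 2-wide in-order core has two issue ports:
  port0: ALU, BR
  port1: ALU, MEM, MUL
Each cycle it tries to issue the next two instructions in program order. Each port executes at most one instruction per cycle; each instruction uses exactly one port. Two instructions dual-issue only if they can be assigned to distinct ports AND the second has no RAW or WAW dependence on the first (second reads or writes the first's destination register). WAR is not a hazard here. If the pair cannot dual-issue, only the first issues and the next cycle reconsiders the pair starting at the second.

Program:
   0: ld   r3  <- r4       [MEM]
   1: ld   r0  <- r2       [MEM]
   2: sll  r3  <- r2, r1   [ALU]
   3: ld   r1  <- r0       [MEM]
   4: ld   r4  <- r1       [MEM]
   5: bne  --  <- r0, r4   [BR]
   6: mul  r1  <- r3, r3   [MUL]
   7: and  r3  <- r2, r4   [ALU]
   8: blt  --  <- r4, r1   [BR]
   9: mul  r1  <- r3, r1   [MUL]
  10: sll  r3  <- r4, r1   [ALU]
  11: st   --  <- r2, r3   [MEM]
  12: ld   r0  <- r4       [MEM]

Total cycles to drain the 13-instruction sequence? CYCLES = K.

CYCLES = 10

[0] i0  ld  -- no-port MEM/MEM
[1] i1+i2  ld/sll  -- dual
[2] i3  ld  -- no-port MEM/MEM
[3] i4  ld  -- RAW r4
[4] i5+i6  bne/mul  -- dual
[5] i7+i8  and/blt  -- dual
[6] i9  mul  -- RAW r1
[7] i10  sll  -- RAW r3
[8] i11  st  -- no-port MEM/MEM
[9] i12  ld  -- tail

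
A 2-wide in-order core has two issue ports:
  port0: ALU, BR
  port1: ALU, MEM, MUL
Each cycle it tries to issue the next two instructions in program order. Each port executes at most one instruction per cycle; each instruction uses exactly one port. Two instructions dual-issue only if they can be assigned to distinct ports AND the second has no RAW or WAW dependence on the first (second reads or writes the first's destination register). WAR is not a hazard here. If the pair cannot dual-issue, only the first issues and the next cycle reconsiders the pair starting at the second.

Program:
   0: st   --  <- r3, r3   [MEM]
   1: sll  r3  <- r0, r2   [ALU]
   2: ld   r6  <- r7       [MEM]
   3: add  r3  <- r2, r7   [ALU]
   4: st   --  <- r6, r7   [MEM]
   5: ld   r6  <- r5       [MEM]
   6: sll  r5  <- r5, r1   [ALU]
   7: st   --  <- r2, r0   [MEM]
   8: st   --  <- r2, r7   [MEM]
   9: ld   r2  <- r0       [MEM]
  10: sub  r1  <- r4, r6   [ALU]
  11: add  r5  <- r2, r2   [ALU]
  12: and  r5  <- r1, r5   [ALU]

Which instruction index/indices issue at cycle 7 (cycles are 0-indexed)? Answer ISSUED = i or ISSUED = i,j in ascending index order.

ISSUED = 11

t=0 i0+i1:st;sll ; 2-wide
t=1 i2+i3:ld;add ; 2-wide
t=2 i4:st ; no-port MEM/MEM
t=3 i5+i6:ld;sll ; 2-wide
t=4 i7:st ; no-port MEM/MEM
t=5 i8:st ; no-port MEM/MEM
t=6 i9+i10:ld;sub ; 2-wide
t=7 i11:add ; RAW+WAW r5
t=8 i12:and ; tail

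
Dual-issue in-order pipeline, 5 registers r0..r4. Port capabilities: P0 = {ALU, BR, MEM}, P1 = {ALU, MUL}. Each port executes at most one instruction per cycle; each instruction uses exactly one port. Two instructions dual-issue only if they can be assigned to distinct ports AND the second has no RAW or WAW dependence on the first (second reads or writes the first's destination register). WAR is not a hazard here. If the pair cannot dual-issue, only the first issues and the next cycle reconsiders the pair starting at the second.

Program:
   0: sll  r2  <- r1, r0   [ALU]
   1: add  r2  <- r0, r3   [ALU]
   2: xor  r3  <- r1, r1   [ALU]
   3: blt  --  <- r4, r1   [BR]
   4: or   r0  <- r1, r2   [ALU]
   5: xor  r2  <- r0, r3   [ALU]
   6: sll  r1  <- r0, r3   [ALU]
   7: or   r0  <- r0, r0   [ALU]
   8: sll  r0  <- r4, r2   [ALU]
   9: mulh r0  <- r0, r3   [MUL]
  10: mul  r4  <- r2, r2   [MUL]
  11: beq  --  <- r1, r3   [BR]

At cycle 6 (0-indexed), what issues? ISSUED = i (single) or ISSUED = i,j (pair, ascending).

0. sll @i0  | WAW r2
1. add/xor @i1&i2  | 2-wide
2. blt/or @i3&i4  | 2-wide
3. xor/sll @i5&i6  | 2-wide
4. or @i7  | WAW r0
5. sll @i8  | RAW+WAW r0
6. mulh @i9  | no-port MUL/MUL
7. mul/beq @i10&i11  | 2-wide

ISSUED = 9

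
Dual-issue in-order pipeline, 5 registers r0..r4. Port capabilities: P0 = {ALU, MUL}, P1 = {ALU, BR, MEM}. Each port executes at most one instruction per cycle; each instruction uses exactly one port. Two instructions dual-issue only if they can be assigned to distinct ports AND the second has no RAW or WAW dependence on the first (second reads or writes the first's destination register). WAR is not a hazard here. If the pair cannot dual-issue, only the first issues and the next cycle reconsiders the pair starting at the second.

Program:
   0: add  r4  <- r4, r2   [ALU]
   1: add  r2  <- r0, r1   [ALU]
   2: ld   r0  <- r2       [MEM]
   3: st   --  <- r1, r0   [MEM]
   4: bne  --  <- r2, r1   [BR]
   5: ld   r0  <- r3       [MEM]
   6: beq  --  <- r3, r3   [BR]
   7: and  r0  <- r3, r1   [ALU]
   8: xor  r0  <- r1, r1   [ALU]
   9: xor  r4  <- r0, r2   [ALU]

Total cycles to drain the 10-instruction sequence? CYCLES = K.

CYCLES = 8

c0: i0/i1 add;add  pair
c1: i2 ld  no-port MEM/MEM
c2: i3 st  no-port MEM/BR
c3: i4 bne  no-port BR/MEM
c4: i5 ld  no-port MEM/BR
c5: i6/i7 beq;and  pair
c6: i8 xor  RAW r0
c7: i9 xor  tail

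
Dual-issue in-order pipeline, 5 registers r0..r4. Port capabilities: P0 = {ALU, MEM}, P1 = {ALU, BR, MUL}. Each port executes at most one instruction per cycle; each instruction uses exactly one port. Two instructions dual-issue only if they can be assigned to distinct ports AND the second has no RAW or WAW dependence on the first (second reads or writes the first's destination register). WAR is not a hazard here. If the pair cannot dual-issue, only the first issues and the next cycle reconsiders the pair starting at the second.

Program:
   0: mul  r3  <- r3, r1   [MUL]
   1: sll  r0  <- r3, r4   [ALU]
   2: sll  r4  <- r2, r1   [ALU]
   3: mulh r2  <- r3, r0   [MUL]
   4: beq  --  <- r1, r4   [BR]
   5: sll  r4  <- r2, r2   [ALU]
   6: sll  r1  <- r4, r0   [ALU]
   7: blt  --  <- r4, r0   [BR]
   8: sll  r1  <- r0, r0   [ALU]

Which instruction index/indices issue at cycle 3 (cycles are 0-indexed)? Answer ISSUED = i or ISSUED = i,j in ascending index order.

ISSUED = 4,5

t=0 i0:mul ; RAW r3
t=1 i1,i2:sll;sll ; dual
t=2 i3:mulh ; no-port MUL/BR
t=3 i4,i5:beq;sll ; dual
t=4 i6,i7:sll;blt ; dual
t=5 i8:sll ; tail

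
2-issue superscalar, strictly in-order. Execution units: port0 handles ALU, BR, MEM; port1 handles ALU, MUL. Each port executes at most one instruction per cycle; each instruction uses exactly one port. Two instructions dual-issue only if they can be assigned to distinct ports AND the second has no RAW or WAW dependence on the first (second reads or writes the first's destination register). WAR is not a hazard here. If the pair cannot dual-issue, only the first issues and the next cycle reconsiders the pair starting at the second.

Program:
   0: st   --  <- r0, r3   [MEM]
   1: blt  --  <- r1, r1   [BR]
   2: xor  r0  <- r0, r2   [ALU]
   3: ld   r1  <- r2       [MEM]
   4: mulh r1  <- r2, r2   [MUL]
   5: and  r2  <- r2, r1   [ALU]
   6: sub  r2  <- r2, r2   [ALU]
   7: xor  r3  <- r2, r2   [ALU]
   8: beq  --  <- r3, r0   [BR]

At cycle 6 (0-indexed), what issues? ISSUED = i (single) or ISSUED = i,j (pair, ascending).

ISSUED = 7

[0] i0  st  -- no-port MEM/BR
[1] i1,i2  blt+xor  -- pair
[2] i3  ld  -- WAW r1
[3] i4  mulh  -- RAW r1
[4] i5  and  -- RAW+WAW r2
[5] i6  sub  -- RAW r2
[6] i7  xor  -- RAW r3
[7] i8  beq  -- tail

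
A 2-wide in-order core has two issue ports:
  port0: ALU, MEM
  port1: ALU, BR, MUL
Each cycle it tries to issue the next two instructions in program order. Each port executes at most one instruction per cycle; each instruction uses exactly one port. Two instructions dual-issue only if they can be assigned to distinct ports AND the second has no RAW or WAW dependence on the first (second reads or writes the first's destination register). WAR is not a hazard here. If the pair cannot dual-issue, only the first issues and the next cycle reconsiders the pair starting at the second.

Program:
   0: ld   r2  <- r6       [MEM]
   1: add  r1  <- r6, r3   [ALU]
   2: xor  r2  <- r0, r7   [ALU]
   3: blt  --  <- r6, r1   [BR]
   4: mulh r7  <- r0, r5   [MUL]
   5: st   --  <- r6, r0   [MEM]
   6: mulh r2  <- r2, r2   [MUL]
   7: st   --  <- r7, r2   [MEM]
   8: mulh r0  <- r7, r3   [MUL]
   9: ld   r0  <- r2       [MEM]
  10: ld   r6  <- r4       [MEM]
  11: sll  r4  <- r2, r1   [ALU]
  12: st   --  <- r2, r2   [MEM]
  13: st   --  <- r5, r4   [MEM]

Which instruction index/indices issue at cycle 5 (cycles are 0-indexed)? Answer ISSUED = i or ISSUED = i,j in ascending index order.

0. ld.MEM add.ALU @i0,i1  | dual
1. xor.ALU blt.BR @i2,i3  | dual
2. mulh.MUL st.MEM @i4,i5  | dual
3. mulh.MUL @i6  | RAW r2
4. st.MEM mulh.MUL @i7,i8  | dual
5. ld.MEM @i9  | no-port MEM/MEM
6. ld.MEM sll.ALU @i10,i11  | dual
7. st.MEM @i12  | no-port MEM/MEM
8. st.MEM @i13  | tail

ISSUED = 9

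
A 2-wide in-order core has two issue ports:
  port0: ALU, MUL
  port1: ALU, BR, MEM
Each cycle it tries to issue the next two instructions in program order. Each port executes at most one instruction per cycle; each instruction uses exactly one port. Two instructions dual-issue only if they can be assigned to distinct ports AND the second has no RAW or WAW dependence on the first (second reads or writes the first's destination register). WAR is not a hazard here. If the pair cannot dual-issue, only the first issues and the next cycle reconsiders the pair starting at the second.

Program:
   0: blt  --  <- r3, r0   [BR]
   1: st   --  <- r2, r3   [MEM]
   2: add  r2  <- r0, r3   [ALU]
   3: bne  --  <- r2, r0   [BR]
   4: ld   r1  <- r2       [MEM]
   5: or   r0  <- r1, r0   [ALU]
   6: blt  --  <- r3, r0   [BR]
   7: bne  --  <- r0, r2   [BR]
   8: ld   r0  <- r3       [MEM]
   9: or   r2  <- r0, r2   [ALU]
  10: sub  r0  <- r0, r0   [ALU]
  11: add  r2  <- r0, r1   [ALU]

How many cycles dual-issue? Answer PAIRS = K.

PAIRS = 2

t=0 i0:blt.BR ; no-port BR/MEM
t=1 i1,i2:st.MEM+add.ALU ; pair
t=2 i3:bne.BR ; no-port BR/MEM
t=3 i4:ld.MEM ; RAW r1
t=4 i5:or.ALU ; RAW r0
t=5 i6:blt.BR ; no-port BR/BR
t=6 i7:bne.BR ; no-port BR/MEM
t=7 i8:ld.MEM ; RAW r0
t=8 i9,i10:or.ALU+sub.ALU ; pair
t=9 i11:add.ALU ; tail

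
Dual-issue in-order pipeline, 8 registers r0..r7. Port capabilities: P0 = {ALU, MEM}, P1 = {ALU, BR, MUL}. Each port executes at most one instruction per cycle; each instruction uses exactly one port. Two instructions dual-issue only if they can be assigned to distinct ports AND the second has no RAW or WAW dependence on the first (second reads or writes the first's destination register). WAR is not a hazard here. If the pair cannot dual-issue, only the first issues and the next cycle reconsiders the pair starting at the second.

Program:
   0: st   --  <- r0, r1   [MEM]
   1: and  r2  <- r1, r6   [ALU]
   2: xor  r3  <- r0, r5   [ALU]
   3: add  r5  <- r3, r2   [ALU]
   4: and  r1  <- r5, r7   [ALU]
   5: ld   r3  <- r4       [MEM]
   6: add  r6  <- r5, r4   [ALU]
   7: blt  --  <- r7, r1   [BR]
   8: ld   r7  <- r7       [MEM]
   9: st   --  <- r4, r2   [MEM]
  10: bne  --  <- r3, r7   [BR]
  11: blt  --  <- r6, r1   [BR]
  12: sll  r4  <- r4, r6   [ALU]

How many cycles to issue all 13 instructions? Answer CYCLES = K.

CYCLES = 8

  cy0 -> i0&i1 (st.MEM/and.ALU) pair
  cy1 -> i2 (xor.ALU) RAW r3
  cy2 -> i3 (add.ALU) RAW r5
  cy3 -> i4&i5 (and.ALU/ld.MEM) pair
  cy4 -> i6&i7 (add.ALU/blt.BR) pair
  cy5 -> i8 (ld.MEM) no-port MEM/MEM
  cy6 -> i9&i10 (st.MEM/bne.BR) pair
  cy7 -> i11&i12 (blt.BR/sll.ALU) pair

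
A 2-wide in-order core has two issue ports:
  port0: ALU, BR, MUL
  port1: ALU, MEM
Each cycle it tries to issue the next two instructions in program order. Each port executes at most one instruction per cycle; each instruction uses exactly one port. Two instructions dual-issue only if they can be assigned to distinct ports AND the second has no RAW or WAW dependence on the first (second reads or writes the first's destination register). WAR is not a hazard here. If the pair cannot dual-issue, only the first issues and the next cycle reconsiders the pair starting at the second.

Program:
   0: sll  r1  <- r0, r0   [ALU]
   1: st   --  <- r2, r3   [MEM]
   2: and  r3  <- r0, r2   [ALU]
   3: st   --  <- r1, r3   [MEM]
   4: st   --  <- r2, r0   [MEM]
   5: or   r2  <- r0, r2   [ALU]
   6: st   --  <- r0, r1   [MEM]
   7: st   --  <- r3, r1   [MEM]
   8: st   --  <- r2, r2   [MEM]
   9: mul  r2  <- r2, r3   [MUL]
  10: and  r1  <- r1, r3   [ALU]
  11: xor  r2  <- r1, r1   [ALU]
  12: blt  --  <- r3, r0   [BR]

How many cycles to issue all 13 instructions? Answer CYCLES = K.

0. sll st @i0&i1  | dual
1. and @i2  | RAW r3
2. st @i3  | no-port MEM/MEM
3. st or @i4&i5  | dual
4. st @i6  | no-port MEM/MEM
5. st @i7  | no-port MEM/MEM
6. st mul @i8&i9  | dual
7. and @i10  | RAW r1
8. xor blt @i11&i12  | dual

CYCLES = 9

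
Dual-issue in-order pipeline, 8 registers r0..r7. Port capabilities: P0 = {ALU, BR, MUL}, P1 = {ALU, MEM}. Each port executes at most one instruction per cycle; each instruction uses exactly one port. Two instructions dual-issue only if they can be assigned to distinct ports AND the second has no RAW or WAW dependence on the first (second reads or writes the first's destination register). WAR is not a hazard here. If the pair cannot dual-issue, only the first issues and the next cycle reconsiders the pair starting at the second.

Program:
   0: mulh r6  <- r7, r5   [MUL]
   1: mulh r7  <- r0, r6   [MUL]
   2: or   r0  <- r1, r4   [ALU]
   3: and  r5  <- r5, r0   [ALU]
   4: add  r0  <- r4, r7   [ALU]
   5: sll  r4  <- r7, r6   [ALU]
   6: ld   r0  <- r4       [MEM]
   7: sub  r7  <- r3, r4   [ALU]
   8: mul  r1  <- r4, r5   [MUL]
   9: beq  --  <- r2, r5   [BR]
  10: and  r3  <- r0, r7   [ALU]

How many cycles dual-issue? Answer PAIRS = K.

0. mulh.MUL @i0  | no-port MUL/MUL
1. mulh.MUL or.ALU @i1,i2  | pair
2. and.ALU add.ALU @i3,i4  | pair
3. sll.ALU @i5  | RAW r4
4. ld.MEM sub.ALU @i6,i7  | pair
5. mul.MUL @i8  | no-port MUL/BR
6. beq.BR and.ALU @i9,i10  | pair

PAIRS = 4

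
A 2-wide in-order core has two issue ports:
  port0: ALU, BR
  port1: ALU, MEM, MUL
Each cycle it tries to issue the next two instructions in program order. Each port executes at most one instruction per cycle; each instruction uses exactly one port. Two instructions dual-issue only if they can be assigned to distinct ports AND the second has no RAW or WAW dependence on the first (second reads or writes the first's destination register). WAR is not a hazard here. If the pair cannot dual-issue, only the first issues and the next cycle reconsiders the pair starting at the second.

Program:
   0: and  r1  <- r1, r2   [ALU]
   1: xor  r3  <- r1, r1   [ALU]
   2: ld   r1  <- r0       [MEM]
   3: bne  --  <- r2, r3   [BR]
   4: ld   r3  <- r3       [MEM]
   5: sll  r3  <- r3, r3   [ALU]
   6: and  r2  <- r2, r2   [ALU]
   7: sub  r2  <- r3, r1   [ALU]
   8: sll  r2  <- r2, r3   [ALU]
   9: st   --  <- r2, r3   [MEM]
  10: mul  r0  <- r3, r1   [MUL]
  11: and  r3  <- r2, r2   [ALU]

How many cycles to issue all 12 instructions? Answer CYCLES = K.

0. and.ALU @i0  | RAW r1
1. xor.ALU+ld.MEM @i1&i2  | pair
2. bne.BR+ld.MEM @i3&i4  | pair
3. sll.ALU+and.ALU @i5&i6  | pair
4. sub.ALU @i7  | RAW+WAW r2
5. sll.ALU @i8  | RAW r2
6. st.MEM @i9  | no-port MEM/MUL
7. mul.MUL+and.ALU @i10&i11  | pair

CYCLES = 8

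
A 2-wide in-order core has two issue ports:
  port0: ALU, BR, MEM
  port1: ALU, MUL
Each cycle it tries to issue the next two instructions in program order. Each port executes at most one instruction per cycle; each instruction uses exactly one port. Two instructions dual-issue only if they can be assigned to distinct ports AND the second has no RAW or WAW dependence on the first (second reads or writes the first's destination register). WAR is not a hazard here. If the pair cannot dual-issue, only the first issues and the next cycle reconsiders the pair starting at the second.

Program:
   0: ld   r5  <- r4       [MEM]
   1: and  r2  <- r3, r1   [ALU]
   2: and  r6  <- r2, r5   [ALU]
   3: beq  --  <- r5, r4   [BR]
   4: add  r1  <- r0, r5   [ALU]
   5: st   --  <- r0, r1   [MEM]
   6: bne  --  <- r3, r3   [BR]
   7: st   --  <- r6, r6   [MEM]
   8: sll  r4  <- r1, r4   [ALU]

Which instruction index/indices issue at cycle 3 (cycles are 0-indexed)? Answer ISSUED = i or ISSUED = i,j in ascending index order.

c0: i0+i1 ld+and  dual
c1: i2+i3 and+beq  dual
c2: i4 add  RAW r1
c3: i5 st  no-port MEM/BR
c4: i6 bne  no-port BR/MEM
c5: i7+i8 st+sll  dual

ISSUED = 5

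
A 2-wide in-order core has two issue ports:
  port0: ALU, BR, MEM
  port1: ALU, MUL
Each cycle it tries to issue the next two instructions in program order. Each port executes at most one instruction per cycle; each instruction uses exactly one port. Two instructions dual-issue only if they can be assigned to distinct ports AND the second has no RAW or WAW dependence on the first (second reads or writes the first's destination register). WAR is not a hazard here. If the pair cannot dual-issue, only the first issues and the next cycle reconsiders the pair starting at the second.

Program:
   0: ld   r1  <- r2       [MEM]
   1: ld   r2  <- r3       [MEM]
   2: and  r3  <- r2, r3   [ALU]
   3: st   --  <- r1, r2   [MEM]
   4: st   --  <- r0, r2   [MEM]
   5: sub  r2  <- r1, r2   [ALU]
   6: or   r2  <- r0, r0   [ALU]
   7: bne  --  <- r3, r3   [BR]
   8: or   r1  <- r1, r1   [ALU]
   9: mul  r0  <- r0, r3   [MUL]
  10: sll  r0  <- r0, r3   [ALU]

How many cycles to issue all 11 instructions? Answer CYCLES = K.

t=0 i0:ld.MEM ; no-port MEM/MEM
t=1 i1:ld.MEM ; RAW r2
t=2 i2&i3:and.ALU/st.MEM ; dual
t=3 i4&i5:st.MEM/sub.ALU ; dual
t=4 i6&i7:or.ALU/bne.BR ; dual
t=5 i8&i9:or.ALU/mul.MUL ; dual
t=6 i10:sll.ALU ; tail

CYCLES = 7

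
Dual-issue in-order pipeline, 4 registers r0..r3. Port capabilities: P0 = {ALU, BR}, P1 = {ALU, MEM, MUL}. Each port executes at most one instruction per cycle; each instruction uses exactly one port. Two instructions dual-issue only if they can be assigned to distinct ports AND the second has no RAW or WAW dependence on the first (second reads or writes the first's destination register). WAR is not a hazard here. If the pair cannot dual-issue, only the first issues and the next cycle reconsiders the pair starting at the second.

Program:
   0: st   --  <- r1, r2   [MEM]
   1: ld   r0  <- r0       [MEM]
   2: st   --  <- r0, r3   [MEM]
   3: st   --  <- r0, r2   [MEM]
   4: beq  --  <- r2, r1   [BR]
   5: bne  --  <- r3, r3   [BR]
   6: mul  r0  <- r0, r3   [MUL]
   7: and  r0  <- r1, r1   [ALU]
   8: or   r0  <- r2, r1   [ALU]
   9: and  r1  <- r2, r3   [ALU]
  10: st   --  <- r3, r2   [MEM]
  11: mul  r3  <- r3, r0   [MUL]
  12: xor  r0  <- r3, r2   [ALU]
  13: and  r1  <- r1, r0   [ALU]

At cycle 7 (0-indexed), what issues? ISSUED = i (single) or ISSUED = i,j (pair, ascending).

ISSUED = 10

[0] i0  st.MEM  -- no-port MEM/MEM
[1] i1  ld.MEM  -- no-port MEM/MEM
[2] i2  st.MEM  -- no-port MEM/MEM
[3] i3&i4  st.MEM+beq.BR  -- dual
[4] i5&i6  bne.BR+mul.MUL  -- dual
[5] i7  and.ALU  -- WAW r0
[6] i8&i9  or.ALU+and.ALU  -- dual
[7] i10  st.MEM  -- no-port MEM/MUL
[8] i11  mul.MUL  -- RAW r3
[9] i12  xor.ALU  -- RAW r0
[10] i13  and.ALU  -- tail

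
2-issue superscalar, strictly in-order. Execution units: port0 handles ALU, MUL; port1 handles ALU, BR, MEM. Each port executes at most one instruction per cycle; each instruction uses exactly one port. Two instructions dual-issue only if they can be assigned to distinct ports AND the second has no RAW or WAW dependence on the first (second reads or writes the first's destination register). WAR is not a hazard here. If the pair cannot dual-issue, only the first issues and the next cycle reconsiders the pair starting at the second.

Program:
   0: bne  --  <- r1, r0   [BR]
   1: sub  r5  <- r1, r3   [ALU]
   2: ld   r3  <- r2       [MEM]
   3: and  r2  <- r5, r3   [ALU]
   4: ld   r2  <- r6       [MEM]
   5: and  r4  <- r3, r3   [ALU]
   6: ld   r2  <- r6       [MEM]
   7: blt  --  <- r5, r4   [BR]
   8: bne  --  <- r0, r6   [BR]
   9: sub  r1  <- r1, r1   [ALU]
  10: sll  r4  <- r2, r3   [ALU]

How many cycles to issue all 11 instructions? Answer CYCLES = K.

#0 head=0: bne sub i0/i1 2-wide
#1 head=2: ld i2 RAW r3
#2 head=3: and i3 WAW r2
#3 head=4: ld and i4/i5 2-wide
#4 head=6: ld i6 no-port MEM/BR
#5 head=7: blt i7 no-port BR/BR
#6 head=8: bne sub i8/i9 2-wide
#7 head=10: sll i10 tail

CYCLES = 8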